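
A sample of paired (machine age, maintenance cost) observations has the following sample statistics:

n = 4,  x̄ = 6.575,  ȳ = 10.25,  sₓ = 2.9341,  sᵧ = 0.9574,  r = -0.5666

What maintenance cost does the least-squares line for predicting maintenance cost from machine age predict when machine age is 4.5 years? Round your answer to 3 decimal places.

10.634

b = r · sᵧ/sₓ = -0.5666 · 0.9574/2.9341 = -0.184882
a = ȳ − b·x̄ = 10.25 − (-0.184882)·6.575 = 11.465600
ŷ(4.5) = a + b·4.5 = 11.465600 + (-0.184882)·4.5 = 10.633631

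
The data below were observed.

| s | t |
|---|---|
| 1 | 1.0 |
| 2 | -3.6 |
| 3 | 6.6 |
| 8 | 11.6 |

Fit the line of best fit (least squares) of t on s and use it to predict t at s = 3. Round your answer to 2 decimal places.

n = 4, Σx = 14, Σy = 15.6, Σxy = 106.4, Σx² = 78
Sxx = Σx² − (Σx)²/n = 78 − 49 = 29
Sxy = Σxy − (Σx)(Σy)/n = 106.4 − 54.6 = 51.8
b = Sxy/Sxx = 51.8/29 = 1.786207
a = ȳ − b·x̄ = 3.9 − 1.786207·3.5 = -2.351724
ŷ(3) = a + b·3 = -2.351724 + 1.786207·3 = 3.006897

3.01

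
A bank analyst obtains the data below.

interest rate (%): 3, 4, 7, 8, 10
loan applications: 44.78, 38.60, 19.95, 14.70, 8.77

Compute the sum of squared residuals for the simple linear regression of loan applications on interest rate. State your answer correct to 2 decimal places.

18.05

n = 5, Σx = 32, Σy = 126.8, Σxy = 633.69, Σx² = 238, Σy² = 4186.2138
Sxx = Σx² − (Σx)²/n = 238 − 204.8 = 33.2
Sxy = Σxy − (Σx)(Σy)/n = 633.69 − 811.52 = -177.83
Syy = Σy² − (Σy)²/n = 4186.2138 − 3215.648 = 970.5658
b = Sxy/Sxx = -177.83/33.2 = -5.356325
SSE = Syy − b·Sxy = 970.5658 − (-5.356325)·(-177.83) = 18.050472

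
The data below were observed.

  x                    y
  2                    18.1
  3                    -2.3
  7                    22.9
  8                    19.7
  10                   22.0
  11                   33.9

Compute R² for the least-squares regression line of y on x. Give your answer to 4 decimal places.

n = 6, Σx = 41, Σy = 114.3, Σxy = 940.1, Σx² = 347, Σy² = 2878.61
Sxx = Σx² − (Σx)²/n = 347 − 280.166667 = 66.833333
Sxy = Σxy − (Σx)(Σy)/n = 940.1 − 781.05 = 159.05
Syy = Σy² − (Σy)²/n = 2878.61 − 2177.415 = 701.195
R² = Sxy²/(Sxx·Syy) = (159.05)²/(66.833333·701.195) = 0.539803

0.5398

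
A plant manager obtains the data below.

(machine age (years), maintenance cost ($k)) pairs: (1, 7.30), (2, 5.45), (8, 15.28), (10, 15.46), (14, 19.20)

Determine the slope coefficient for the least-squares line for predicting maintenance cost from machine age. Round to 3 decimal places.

1.042

n = 5, Σx = 35, Σy = 62.69, Σxy = 563.84, Σx² = 365
Sxx = Σx² − (Σx)²/n = 365 − 245 = 120
Sxy = Σxy − (Σx)(Σy)/n = 563.84 − 438.83 = 125.01
b = Sxy/Sxx = 125.01/120 = 1.04175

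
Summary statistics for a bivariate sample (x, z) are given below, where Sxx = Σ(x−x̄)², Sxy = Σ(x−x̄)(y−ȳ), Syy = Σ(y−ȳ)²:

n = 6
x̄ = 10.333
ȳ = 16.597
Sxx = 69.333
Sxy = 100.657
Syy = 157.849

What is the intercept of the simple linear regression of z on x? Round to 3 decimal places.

b = Sxy/Sxx = 100.657/69.333 = 1.451791
a = ȳ − b·x̄ = 16.597 − 1.451791·10.333 = 1.595647

1.596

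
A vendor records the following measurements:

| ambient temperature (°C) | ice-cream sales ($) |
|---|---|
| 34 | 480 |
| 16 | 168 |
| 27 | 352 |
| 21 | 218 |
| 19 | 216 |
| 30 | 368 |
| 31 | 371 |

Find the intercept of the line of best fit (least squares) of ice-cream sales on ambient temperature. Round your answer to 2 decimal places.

-99.66

n = 7, Σx = 178, Σy = 2173, Σxy = 59735, Σx² = 4804
Sxx = Σx² − (Σx)²/n = 4804 − 4526.285714 = 277.714286
Sxy = Σxy − (Σx)(Σy)/n = 59735 − 55256.285714 = 4478.714286
b = Sxy/Sxx = 4478.714286/277.714286 = 16.127058
a = ȳ − b·x̄ = 310.428571 − 16.127058·25.428571 = -99.659465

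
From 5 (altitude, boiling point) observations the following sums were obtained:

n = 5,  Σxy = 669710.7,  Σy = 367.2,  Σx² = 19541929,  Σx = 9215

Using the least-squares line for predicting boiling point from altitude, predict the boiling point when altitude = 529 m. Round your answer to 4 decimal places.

77.0548

Sxx = Σx² − (Σx)²/n = 19541929 − 16983245 = 2558684
Sxy = Σxy − (Σx)(Σy)/n = 669710.7 − 676749.6 = -7038.9
b = Sxy/Sxx = -7038.9/2558684 = -0.002751
a = ȳ − b·x̄ = 73.44 − (-0.002751)·1843 = 78.510064
ŷ(529) = a + b·529 = 78.510064 + (-0.002751)·529 = 77.054794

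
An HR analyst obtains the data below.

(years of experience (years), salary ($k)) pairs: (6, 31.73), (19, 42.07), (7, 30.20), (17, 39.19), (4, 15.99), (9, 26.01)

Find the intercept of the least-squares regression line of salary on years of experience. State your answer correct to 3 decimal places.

17.268

n = 6, Σx = 62, Σy = 185.19, Σxy = 2165.39, Σx² = 832
Sxx = Σx² − (Σx)²/n = 832 − 640.666667 = 191.333333
Sxy = Σxy − (Σx)(Σy)/n = 2165.39 − 1913.63 = 251.76
b = Sxy/Sxx = 251.76/191.333333 = 1.315819
a = ȳ − b·x̄ = 30.865 − 1.315819·10.333333 = 17.268206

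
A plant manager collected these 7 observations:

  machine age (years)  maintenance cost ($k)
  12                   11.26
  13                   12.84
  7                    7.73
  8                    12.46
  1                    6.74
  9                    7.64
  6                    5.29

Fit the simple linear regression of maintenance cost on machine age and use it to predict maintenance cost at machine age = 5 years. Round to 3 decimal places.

7.531

n = 7, Σx = 56, Σy = 63.96, Σxy = 563.07, Σx² = 544
Sxx = Σx² − (Σx)²/n = 544 − 448 = 96
Sxy = Σxy − (Σx)(Σy)/n = 563.07 − 511.68 = 51.39
b = Sxy/Sxx = 51.39/96 = 0.535312
a = ȳ − b·x̄ = 9.137143 − 0.535312·8 = 4.854643
ŷ(5) = a + b·5 = 4.854643 + 0.535312·5 = 7.531205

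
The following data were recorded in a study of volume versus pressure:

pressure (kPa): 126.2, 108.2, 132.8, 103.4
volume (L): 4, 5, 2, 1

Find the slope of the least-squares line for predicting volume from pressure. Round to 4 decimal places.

0.0050

n = 4, Σx = 470.6, Σy = 12, Σxy = 1414.8, Σx² = 55961.08
Sxx = Σx² − (Σx)²/n = 55961.08 − 55366.09 = 594.99
Sxy = Σxy − (Σx)(Σy)/n = 1414.8 − 1411.8 = 3
b = Sxy/Sxx = 3/594.99 = 0.005042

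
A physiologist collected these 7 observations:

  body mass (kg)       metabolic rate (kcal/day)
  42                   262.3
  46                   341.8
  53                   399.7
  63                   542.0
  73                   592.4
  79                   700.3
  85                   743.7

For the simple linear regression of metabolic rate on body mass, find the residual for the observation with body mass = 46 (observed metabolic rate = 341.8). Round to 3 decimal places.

15.065

n = 7, Σx = 441, Σy = 3582.2, Σxy = 243852.9, Σx² = 29453
Sxx = Σx² − (Σx)²/n = 29453 − 27783 = 1670
Sxy = Σxy − (Σx)(Σy)/n = 243852.9 − 225678.6 = 18174.3
b = Sxy/Sxx = 18174.3/1670 = 10.882814
a = ȳ − b·x̄ = 511.742857 − 10.882814·63 = -173.874448
ŷ(46) = -173.874448 + 10.882814·46 = 326.735013
residual = y − ŷ = 341.8 − 326.735013 = 15.064987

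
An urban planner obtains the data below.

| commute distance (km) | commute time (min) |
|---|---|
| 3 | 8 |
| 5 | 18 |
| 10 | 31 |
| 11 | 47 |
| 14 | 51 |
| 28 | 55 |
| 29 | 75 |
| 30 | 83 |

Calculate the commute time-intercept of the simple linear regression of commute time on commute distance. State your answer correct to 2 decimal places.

n = 8, Σx = 130, Σy = 368, Σxy = 7860, Σx² = 2976
Sxx = Σx² − (Σx)²/n = 2976 − 2112.5 = 863.5
Sxy = Σxy − (Σx)(Σy)/n = 7860 − 5980 = 1880
b = Sxy/Sxx = 1880/863.5 = 2.177186
a = ȳ − b·x̄ = 46 − 2.177186·16.25 = 10.620730

10.62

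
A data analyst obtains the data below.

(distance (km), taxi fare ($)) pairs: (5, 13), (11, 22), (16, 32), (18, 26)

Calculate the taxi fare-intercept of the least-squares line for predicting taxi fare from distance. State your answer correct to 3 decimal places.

7.842

n = 4, Σx = 50, Σy = 93, Σxy = 1287, Σx² = 726
Sxx = Σx² − (Σx)²/n = 726 − 625 = 101
Sxy = Σxy − (Σx)(Σy)/n = 1287 − 1162.5 = 124.5
b = Sxy/Sxx = 124.5/101 = 1.232673
a = ȳ − b·x̄ = 23.25 − 1.232673·12.5 = 7.841584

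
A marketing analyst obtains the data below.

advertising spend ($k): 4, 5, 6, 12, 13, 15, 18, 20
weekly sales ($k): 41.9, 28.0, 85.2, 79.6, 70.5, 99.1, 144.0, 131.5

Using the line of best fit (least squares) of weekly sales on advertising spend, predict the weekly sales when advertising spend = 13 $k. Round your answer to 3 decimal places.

n = 8, Σx = 93, Σy = 679.8, Σxy = 9399, Σx² = 1339
Sxx = Σx² − (Σx)²/n = 1339 − 1081.125 = 257.875
Sxy = Σxy − (Σx)(Σy)/n = 9399 − 7902.675 = 1496.325
b = Sxy/Sxx = 1496.325/257.875 = 5.802521
a = ȳ − b·x̄ = 84.975 − 5.802521·11.625 = 17.520698
ŷ(13) = a + b·13 = 17.520698 + 5.802521·13 = 92.953466

92.953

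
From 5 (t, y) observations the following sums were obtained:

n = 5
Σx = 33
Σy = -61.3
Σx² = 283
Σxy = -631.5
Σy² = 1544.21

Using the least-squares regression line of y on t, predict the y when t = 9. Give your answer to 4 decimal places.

Sxx = Σx² − (Σx)²/n = 283 − 217.8 = 65.2
Sxy = Σxy − (Σx)(Σy)/n = -631.5 − (-404.58) = -226.92
b = Sxy/Sxx = -226.92/65.2 = -3.480368
a = ȳ − b·x̄ = -12.26 − (-3.480368)·6.6 = 10.710429
ŷ(9) = a + b·9 = 10.710429 + (-3.480368)·9 = -20.612883

-20.6129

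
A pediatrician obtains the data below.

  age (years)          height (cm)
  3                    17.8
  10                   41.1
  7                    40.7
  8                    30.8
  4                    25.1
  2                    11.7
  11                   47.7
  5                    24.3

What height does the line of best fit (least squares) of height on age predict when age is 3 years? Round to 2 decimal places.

n = 8, Σx = 50, Σy = 239.2, Σxy = 1765.7, Σx² = 388
Sxx = Σx² − (Σx)²/n = 388 − 312.5 = 75.5
Sxy = Σxy − (Σx)(Σy)/n = 1765.7 − 1495 = 270.7
b = Sxy/Sxx = 270.7/75.5 = 3.585430
a = ȳ − b·x̄ = 29.9 − 3.585430·6.25 = 7.491060
ŷ(3) = a + b·3 = 7.491060 + 3.585430·3 = 18.247351

18.25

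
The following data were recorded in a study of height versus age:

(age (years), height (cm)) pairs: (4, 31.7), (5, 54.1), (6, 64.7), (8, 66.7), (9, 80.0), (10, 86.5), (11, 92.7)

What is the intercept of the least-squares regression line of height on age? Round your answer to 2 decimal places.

10.56

n = 7, Σx = 53, Σy = 476.4, Σxy = 3923.8, Σx² = 443
Sxx = Σx² − (Σx)²/n = 443 − 401.285714 = 41.714286
Sxy = Σxy − (Σx)(Σy)/n = 3923.8 − 3607.028571 = 316.771429
b = Sxy/Sxx = 316.771429/41.714286 = 7.593836
a = ȳ − b·x̄ = 68.057143 − 7.593836·7.571429 = 10.560959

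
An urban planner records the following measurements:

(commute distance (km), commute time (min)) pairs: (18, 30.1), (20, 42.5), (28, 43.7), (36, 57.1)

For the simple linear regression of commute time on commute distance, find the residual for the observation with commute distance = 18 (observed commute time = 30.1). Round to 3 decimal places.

-4.039

n = 4, Σx = 102, Σy = 173.4, Σxy = 4671, Σx² = 2804
Sxx = Σx² − (Σx)²/n = 2804 − 2601 = 203
Sxy = Σxy − (Σx)(Σy)/n = 4671 − 4421.7 = 249.3
b = Sxy/Sxx = 249.3/203 = 1.228079
a = ȳ − b·x̄ = 43.35 − 1.228079·25.5 = 12.033990
ŷ(18) = 12.033990 + 1.228079·18 = 34.139409
residual = y − ŷ = 30.1 − 34.139409 = -4.039409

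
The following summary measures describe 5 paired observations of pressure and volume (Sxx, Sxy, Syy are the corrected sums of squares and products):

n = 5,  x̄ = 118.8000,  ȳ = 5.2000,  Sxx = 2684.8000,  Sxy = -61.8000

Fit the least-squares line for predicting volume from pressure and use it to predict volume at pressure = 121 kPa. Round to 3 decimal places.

b = Sxy/Sxx = -61.8/2684.8 = -0.023018
a = ȳ − b·x̄ = 5.2 − (-0.023018)·118.8 = 7.934595
ŷ(121) = a + b·121 = 7.934595 + (-0.023018)·121 = 5.149359

5.149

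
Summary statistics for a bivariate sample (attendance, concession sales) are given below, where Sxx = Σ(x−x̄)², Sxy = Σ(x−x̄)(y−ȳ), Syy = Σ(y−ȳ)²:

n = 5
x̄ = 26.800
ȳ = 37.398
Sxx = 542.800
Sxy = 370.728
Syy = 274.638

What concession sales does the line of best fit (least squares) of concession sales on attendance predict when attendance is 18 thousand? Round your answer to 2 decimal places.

31.39

b = Sxy/Sxx = 370.728/542.8 = 0.682992
a = ȳ − b·x̄ = 37.398 − 0.682992·26.8 = 19.093817
ŷ(18) = a + b·18 = 19.093817 + 0.682992·18 = 31.387671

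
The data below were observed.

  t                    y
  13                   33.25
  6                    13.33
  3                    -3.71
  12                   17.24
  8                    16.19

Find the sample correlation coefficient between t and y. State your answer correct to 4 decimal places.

0.8983

n = 5, Σx = 42, Σy = 76.3, Σxy = 837.5, Σx² = 422, Σy² = 1856.3492
Sxx = Σx² − (Σx)²/n = 422 − 352.8 = 69.2
Sxy = Σxy − (Σx)(Σy)/n = 837.5 − 640.92 = 196.58
Syy = Σy² − (Σy)²/n = 1856.3492 − 1164.338 = 692.0112
r = Sxy/√(Sxx·Syy) = 196.58/√(47887.17504) = 196.58/218.831385 = 0.898317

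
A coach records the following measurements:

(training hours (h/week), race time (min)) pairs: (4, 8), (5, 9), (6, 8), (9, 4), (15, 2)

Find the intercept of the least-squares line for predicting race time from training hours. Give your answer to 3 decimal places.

11.228

n = 5, Σx = 39, Σy = 31, Σxy = 191, Σx² = 383
Sxx = Σx² − (Σx)²/n = 383 − 304.2 = 78.8
Sxy = Σxy − (Σx)(Σy)/n = 191 − 241.8 = -50.8
b = Sxy/Sxx = -50.8/78.8 = -0.644670
a = ȳ − b·x̄ = 6.2 − (-0.644670)·7.8 = 11.228426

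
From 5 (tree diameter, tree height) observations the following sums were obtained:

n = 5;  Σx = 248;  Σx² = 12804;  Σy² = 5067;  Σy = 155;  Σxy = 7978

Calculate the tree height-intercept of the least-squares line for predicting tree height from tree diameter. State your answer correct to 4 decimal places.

2.4149

Sxx = Σx² − (Σx)²/n = 12804 − 12300.8 = 503.2
Sxy = Σxy − (Σx)(Σy)/n = 7978 − 7688 = 290
b = Sxy/Sxx = 290/503.2 = 0.576312
a = ȳ − b·x̄ = 31 − 0.576312·49.6 = 2.414944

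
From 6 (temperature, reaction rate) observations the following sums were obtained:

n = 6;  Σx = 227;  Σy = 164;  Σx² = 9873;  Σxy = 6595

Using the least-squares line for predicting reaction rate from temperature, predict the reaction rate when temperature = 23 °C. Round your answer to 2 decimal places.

22.83

Sxx = Σx² − (Σx)²/n = 9873 − 8588.166667 = 1284.833333
Sxy = Σxy − (Σx)(Σy)/n = 6595 − 6204.666667 = 390.333333
b = Sxy/Sxx = 390.333333/1284.833333 = 0.303801
a = ȳ − b·x̄ = 27.333333 − 0.303801·37.833333 = 15.839538
ŷ(23) = a + b·23 = 15.839538 + 0.303801·23 = 22.826956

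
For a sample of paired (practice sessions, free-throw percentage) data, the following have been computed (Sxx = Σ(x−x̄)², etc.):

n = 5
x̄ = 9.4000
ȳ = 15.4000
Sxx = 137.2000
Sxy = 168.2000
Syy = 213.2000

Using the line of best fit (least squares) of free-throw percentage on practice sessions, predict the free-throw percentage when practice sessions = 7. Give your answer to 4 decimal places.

b = Sxy/Sxx = 168.2/137.2 = 1.225948
a = ȳ − b·x̄ = 15.4 − 1.225948·9.4 = 3.876093
ŷ(7) = a + b·7 = 3.876093 + 1.225948·7 = 12.457726

12.4577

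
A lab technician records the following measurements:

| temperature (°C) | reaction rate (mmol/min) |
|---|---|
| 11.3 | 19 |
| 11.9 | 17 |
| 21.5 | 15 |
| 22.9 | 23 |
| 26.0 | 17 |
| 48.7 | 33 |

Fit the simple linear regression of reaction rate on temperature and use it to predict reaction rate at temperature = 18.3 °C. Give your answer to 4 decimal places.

18.4829

n = 6, Σx = 142.3, Σy = 124, Σxy = 3315.3, Σx² = 4303.65
Sxx = Σx² − (Σx)²/n = 4303.65 − 3374.881667 = 928.768333
Sxy = Σxy − (Σx)(Σy)/n = 3315.3 − 2940.866667 = 374.433333
b = Sxy/Sxx = 374.433333/928.768333 = 0.403150
a = ȳ − b·x̄ = 20.666667 − 0.403150·23.716667 = 11.105283
ŷ(18.3) = a + b·18.3 = 11.105283 + 0.403150·18.3 = 18.482935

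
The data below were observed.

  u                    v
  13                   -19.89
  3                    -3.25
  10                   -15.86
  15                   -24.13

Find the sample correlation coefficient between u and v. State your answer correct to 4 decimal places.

-0.9986

n = 4, Σx = 41, Σy = -63.13, Σxy = -788.87, Σx² = 503, Σy² = 1239.9711
Sxx = Σx² − (Σx)²/n = 503 − 420.25 = 82.75
Sxy = Σxy − (Σx)(Σy)/n = -788.87 − (-647.0825) = -141.7875
Syy = Σy² − (Σy)²/n = 1239.9711 − 996.349225 = 243.621875
r = Sxy/√(Sxx·Syy) = -141.7875/√(20159.710156) = -141.7875/141.984894 = -0.998610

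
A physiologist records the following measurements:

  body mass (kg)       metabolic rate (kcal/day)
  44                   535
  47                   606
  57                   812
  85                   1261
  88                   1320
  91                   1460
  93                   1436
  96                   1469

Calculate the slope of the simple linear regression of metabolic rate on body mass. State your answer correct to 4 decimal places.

18.0256

n = 8, Σx = 601, Σy = 8899, Σxy = 729083, Σx² = 48509
Sxx = Σx² − (Σx)²/n = 48509 − 45150.125 = 3358.875
Sxy = Σxy − (Σx)(Σy)/n = 729083 − 668537.375 = 60545.625
b = Sxy/Sxx = 60545.625/3358.875 = 18.025567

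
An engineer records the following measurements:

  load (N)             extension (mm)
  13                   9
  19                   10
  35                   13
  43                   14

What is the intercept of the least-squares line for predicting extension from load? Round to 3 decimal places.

n = 4, Σx = 110, Σy = 46, Σxy = 1364, Σx² = 3604
Sxx = Σx² − (Σx)²/n = 3604 − 3025 = 579
Sxy = Σxy − (Σx)(Σy)/n = 1364 − 1265 = 99
b = Sxy/Sxx = 99/579 = 0.170984
a = ȳ − b·x̄ = 11.5 − 0.170984·27.5 = 6.797927

6.798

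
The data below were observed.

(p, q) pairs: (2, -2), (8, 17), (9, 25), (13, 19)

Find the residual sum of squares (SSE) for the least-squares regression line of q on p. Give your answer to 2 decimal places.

n = 4, Σx = 32, Σy = 59, Σxy = 604, Σx² = 318, Σy² = 1279
Sxx = Σx² − (Σx)²/n = 318 − 256 = 62
Sxy = Σxy − (Σx)(Σy)/n = 604 − 472 = 132
Syy = Σy² − (Σy)²/n = 1279 − 870.25 = 408.75
b = Sxy/Sxx = 132/62 = 2.129032
SSE = Syy − b·Sxy = 408.75 − 2.129032·132 = 127.717742

127.72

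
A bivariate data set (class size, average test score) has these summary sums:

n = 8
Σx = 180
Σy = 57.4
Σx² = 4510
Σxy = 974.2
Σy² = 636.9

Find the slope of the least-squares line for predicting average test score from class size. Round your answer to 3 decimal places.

-0.690

Sxx = Σx² − (Σx)²/n = 4510 − 4050 = 460
Sxy = Σxy − (Σx)(Σy)/n = 974.2 − 1291.5 = -317.3
b = Sxy/Sxx = -317.3/460 = -0.689783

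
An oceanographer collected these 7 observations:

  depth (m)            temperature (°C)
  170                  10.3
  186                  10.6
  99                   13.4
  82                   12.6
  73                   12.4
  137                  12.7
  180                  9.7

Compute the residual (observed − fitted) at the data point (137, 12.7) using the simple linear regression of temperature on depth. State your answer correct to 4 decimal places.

n = 7, Σx = 927, Σy = 81.7, Σxy = 10473.5, Σx² = 136519
Sxx = Σx² − (Σx)²/n = 136519 − 122761.285714 = 13757.714286
Sxy = Σxy − (Σx)(Σy)/n = 10473.5 − 10819.414286 = -345.914286
b = Sxy/Sxx = -345.914286/13757.714286 = -0.025143
a = ȳ − b·x̄ = 11.671429 − (-0.025143)·132.428571 = 15.001119
ŷ(137) = 15.001119 + (-0.025143)·137 = 11.556488
residual = y − ŷ = 12.7 − 11.556488 = 1.143512

1.1435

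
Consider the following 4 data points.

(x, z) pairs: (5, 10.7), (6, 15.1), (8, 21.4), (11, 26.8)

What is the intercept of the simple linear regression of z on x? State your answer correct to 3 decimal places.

n = 4, Σx = 30, Σy = 74, Σxy = 610.1, Σx² = 246
Sxx = Σx² − (Σx)²/n = 246 − 225 = 21
Sxy = Σxy − (Σx)(Σy)/n = 610.1 − 555 = 55.1
b = Sxy/Sxx = 55.1/21 = 2.623810
a = ȳ − b·x̄ = 18.5 − 2.623810·7.5 = -1.178571

-1.179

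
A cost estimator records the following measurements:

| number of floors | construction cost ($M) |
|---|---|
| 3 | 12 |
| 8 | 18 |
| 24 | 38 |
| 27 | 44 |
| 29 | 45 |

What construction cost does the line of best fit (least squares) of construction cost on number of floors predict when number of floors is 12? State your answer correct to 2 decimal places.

23.38

n = 5, Σx = 91, Σy = 157, Σxy = 3585, Σx² = 2219
Sxx = Σx² − (Σx)²/n = 2219 − 1656.2 = 562.8
Sxy = Σxy − (Σx)(Σy)/n = 3585 − 2857.4 = 727.6
b = Sxy/Sxx = 727.6/562.8 = 1.292822
a = ȳ − b·x̄ = 31.4 − 1.292822·18.2 = 7.870647
ŷ(12) = a + b·12 = 7.870647 + 1.292822·12 = 23.384506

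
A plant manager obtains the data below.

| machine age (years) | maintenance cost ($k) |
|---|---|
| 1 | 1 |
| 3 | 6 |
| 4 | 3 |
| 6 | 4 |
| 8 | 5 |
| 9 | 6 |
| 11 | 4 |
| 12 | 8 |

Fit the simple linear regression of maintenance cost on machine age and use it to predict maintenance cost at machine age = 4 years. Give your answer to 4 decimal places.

3.6209

n = 8, Σx = 54, Σy = 37, Σxy = 289, Σx² = 472
Sxx = Σx² − (Σx)²/n = 472 − 364.5 = 107.5
Sxy = Σxy − (Σx)(Σy)/n = 289 − 249.75 = 39.25
b = Sxy/Sxx = 39.25/107.5 = 0.365116
a = ȳ − b·x̄ = 4.625 − 0.365116·6.75 = 2.160465
ŷ(4) = a + b·4 = 2.160465 + 0.365116·4 = 3.620930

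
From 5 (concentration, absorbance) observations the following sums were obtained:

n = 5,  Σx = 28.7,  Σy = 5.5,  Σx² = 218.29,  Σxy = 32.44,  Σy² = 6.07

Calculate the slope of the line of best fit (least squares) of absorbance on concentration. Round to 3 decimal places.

Sxx = Σx² − (Σx)²/n = 218.29 − 164.738 = 53.552
Sxy = Σxy − (Σx)(Σy)/n = 32.44 − 31.57 = 0.87
b = Sxy/Sxx = 0.87/53.552 = 0.016246

0.016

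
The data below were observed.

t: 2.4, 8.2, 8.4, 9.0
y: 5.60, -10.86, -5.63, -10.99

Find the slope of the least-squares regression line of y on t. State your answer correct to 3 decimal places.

n = 4, Σx = 28, Σy = -21.88, Σxy = -221.814, Σx² = 224.56
Sxx = Σx² − (Σx)²/n = 224.56 − 196 = 28.56
Sxy = Σxy − (Σx)(Σy)/n = -221.814 − (-153.16) = -68.654
b = Sxy/Sxx = -68.654/28.56 = -2.403852

-2.404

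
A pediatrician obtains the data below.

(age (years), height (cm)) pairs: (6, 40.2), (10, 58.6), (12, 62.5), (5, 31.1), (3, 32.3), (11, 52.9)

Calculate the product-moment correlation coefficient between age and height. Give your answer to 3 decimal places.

n = 6, Σx = 47, Σy = 277.6, Σxy = 2411.5, Σx² = 435, Σy² = 13765.16
Sxx = Σx² − (Σx)²/n = 435 − 368.166667 = 66.833333
Sxy = Σxy − (Σx)(Σy)/n = 2411.5 − 2174.533333 = 236.966667
Syy = Σy² − (Σy)²/n = 13765.16 − 12843.626667 = 921.533333
r = Sxy/√(Sxx·Syy) = 236.966667/√(61589.144444) = 236.966667/248.171603 = 0.954850

0.955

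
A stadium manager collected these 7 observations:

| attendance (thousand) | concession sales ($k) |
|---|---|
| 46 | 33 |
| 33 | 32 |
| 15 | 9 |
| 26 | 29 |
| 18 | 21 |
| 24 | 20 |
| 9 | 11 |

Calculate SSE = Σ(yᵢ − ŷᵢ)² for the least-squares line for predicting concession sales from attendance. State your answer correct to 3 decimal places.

123.606

n = 7, Σx = 171, Σy = 155, Σxy = 4420, Σx² = 5087, Σy² = 3997
Sxx = Σx² − (Σx)²/n = 5087 − 4177.285714 = 909.714286
Sxy = Σxy − (Σx)(Σy)/n = 4420 − 3786.428571 = 633.571429
Syy = Σy² − (Σy)²/n = 3997 − 3432.142857 = 564.857143
b = Sxy/Sxx = 633.571429/909.714286 = 0.696451
SSE = Syy − b·Sxy = 564.857143 − 0.696451·633.571429 = 123.605685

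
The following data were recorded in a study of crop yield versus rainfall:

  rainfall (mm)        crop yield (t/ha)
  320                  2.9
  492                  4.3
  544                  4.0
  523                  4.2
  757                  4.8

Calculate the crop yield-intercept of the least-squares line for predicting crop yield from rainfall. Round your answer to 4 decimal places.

n = 5, Σx = 2636, Σy = 20.2, Σxy = 11049.8, Σx² = 1486978
Sxx = Σx² − (Σx)²/n = 1486978 − 1389699.2 = 97278.8
Sxy = Σxy − (Σx)(Σy)/n = 11049.8 − 10649.44 = 400.36
b = Sxy/Sxx = 400.36/97278.8 = 0.004116
a = ȳ − b·x̄ = 4.04 − 0.004116·527.2 = 1.870259

1.8703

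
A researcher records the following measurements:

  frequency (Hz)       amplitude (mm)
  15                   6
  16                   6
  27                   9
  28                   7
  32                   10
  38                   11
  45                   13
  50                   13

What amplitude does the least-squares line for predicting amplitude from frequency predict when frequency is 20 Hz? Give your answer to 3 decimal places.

n = 8, Σx = 251, Σy = 75, Σxy = 2598, Σx² = 8987
Sxx = Σx² − (Σx)²/n = 8987 − 7875.125 = 1111.875
Sxy = Σxy − (Σx)(Σy)/n = 2598 − 2353.125 = 244.875
b = Sxy/Sxx = 244.875/1111.875 = 0.220236
a = ȳ − b·x̄ = 9.375 − 0.220236·31.375 = 2.465093
ŷ(20) = a + b·20 = 2.465093 + 0.220236·20 = 6.869815

6.870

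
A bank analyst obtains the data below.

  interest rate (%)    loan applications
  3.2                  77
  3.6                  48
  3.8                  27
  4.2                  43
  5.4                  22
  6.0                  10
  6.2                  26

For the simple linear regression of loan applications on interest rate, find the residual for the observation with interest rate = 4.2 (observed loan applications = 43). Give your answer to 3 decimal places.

0.673

n = 7, Σx = 32.4, Σy = 253, Σxy = 1042.4, Σx² = 158.88
Sxx = Σx² − (Σx)²/n = 158.88 − 149.965714 = 8.914286
Sxy = Σxy − (Σx)(Σy)/n = 1042.4 − 1171.028571 = -128.628571
b = Sxy/Sxx = -128.628571/8.914286 = -14.429487
a = ȳ − b·x̄ = 36.142857 − (-14.429487)·4.628571 = 102.930769
ŷ(4.2) = 102.930769 + (-14.429487)·4.2 = 42.326923
residual = y − ŷ = 43 − 42.326923 = 0.673077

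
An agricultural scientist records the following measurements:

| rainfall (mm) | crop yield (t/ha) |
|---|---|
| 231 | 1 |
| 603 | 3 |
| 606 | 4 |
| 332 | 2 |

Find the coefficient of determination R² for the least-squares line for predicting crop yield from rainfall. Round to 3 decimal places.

n = 4, Σx = 1772, Σy = 10, Σxy = 5128, Σx² = 894430, Σy² = 30
Sxx = Σx² − (Σx)²/n = 894430 − 784996 = 109434
Sxy = Σxy − (Σx)(Σy)/n = 5128 − 4430 = 698
Syy = Σy² − (Σy)²/n = 30 − 25 = 5
R² = Sxy²/(Sxx·Syy) = (698)²/(109434·5) = 0.890407

0.890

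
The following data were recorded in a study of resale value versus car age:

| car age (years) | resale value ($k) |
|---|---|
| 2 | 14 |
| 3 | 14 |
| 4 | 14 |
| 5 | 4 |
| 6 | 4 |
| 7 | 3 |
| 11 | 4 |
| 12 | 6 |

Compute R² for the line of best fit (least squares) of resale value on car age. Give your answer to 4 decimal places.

0.4449

n = 8, Σx = 50, Σy = 63, Σxy = 307, Σx² = 404, Σy² = 681
Sxx = Σx² − (Σx)²/n = 404 − 312.5 = 91.5
Sxy = Σxy − (Σx)(Σy)/n = 307 − 393.75 = -86.75
Syy = Σy² − (Σy)²/n = 681 − 496.125 = 184.875
R² = Sxy²/(Sxx·Syy) = (-86.75)²/(91.5·184.875) = 0.444877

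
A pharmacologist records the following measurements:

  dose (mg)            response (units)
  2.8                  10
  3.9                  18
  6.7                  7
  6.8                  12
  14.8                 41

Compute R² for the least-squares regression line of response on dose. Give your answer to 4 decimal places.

n = 5, Σx = 35, Σy = 88, Σxy = 833.5, Σx² = 333.22, Σy² = 2298
Sxx = Σx² − (Σx)²/n = 333.22 − 245 = 88.22
Sxy = Σxy − (Σx)(Σy)/n = 833.5 − 616 = 217.5
Syy = Σy² − (Σy)²/n = 2298 − 1548.8 = 749.2
R² = Sxy²/(Sxx·Syy) = (217.5)²/(88.22·749.2) = 0.715737

0.7157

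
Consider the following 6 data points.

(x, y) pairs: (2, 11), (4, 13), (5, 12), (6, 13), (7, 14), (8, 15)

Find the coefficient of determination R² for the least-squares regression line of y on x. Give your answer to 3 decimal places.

n = 6, Σx = 32, Σy = 78, Σxy = 430, Σx² = 194, Σy² = 1024
Sxx = Σx² − (Σx)²/n = 194 − 170.666667 = 23.333333
Sxy = Σxy − (Σx)(Σy)/n = 430 − 416 = 14
Syy = Σy² − (Σy)²/n = 1024 − 1014 = 10
R² = Sxy²/(Sxx·Syy) = (14)²/(23.333333·10) = 0.84

0.840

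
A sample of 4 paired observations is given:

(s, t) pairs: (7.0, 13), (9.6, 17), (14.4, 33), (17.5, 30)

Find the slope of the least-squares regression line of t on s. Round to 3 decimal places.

1.900

n = 4, Σx = 48.5, Σy = 93, Σxy = 1254.4, Σx² = 654.77
Sxx = Σx² − (Σx)²/n = 654.77 − 588.0625 = 66.7075
Sxy = Σxy − (Σx)(Σy)/n = 1254.4 − 1127.625 = 126.775
b = Sxy/Sxx = 126.775/66.7075 = 1.900461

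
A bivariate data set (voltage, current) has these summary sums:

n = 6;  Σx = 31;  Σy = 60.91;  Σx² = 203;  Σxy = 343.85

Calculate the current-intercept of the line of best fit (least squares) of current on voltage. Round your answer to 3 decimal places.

Sxx = Σx² − (Σx)²/n = 203 − 160.166667 = 42.833333
Sxy = Σxy − (Σx)(Σy)/n = 343.85 − 314.701667 = 29.148333
b = Sxy/Sxx = 29.148333/42.833333 = 0.680506
a = ȳ − b·x̄ = 10.151667 − 0.680506·5.166667 = 6.635720

6.636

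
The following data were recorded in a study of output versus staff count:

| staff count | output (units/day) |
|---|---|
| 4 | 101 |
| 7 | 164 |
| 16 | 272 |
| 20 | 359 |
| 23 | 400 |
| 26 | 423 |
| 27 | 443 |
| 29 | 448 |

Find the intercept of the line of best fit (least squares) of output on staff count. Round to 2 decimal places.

n = 8, Σx = 152, Σy = 2610, Σxy = 58235, Σx² = 3496
Sxx = Σx² − (Σx)²/n = 3496 − 2888 = 608
Sxy = Σxy − (Σx)(Σy)/n = 58235 − 49590 = 8645
b = Sxy/Sxx = 8645/608 = 14.21875
a = ȳ − b·x̄ = 326.25 − 14.21875·19 = 56.09375

56.09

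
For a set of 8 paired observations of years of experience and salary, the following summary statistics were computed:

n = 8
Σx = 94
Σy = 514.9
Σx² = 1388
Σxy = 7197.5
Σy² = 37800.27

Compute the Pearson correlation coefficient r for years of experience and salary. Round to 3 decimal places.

0.998

Sxx = Σx² − (Σx)²/n = 1388 − 1104.5 = 283.5
Sxy = Σxy − (Σx)(Σy)/n = 7197.5 − 6050.075 = 1147.425
Syy = Σy² − (Σy)²/n = 37800.27 − 33140.25125 = 4660.01875
r = Sxy/√(Sxx·Syy) = 1147.425/√(1321115.315625) = 1147.425/1149.397806 = 0.998284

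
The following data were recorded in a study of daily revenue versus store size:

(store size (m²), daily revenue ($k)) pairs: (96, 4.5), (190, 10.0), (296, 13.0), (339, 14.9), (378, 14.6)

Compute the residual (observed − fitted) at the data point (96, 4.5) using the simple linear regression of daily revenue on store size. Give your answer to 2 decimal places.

n = 5, Σx = 1299, Σy = 57, Σxy = 16749.9, Σx² = 390737
Sxx = Σx² − (Σx)²/n = 390737 − 337480.2 = 53256.8
Sxy = Σxy − (Σx)(Σy)/n = 16749.9 − 14808.6 = 1941.3
b = Sxy/Sxx = 1941.3/53256.8 = 0.036452
a = ȳ − b·x̄ = 11.4 − 0.036452·259.8 = 1.929853
ŷ(96) = 1.929853 + 0.036452·96 = 5.429214
residual = y − ŷ = 4.5 − 5.429214 = -0.929214

-0.93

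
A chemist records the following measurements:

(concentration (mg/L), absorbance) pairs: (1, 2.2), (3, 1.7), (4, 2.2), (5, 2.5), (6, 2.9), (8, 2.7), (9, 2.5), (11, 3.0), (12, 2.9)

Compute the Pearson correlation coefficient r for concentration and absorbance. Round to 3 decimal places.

n = 9, Σx = 59, Σy = 22.6, Σxy = 157.9, Σx² = 497, Σy² = 58.18
Sxx = Σx² − (Σx)²/n = 497 − 386.777778 = 110.222222
Sxy = Σxy − (Σx)(Σy)/n = 157.9 − 148.155556 = 9.744444
Syy = Σy² − (Σy)²/n = 58.18 − 56.751111 = 1.428889
r = Sxy/√(Sxx·Syy) = 9.744444/√(157.495309) = 9.744444/12.549713 = 0.776467

0.776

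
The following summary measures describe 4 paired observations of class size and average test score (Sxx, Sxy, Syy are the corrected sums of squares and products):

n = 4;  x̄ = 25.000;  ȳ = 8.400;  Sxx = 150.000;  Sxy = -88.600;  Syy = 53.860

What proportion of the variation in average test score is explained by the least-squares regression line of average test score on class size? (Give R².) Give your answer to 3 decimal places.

0.972

R² = Sxy²/(Sxx·Syy) = (-88.6)²/(150·53.86) = 0.971650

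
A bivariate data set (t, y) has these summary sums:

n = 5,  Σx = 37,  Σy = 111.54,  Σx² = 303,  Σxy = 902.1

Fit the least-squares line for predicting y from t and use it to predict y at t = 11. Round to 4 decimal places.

Sxx = Σx² − (Σx)²/n = 303 − 273.8 = 29.2
Sxy = Σxy − (Σx)(Σy)/n = 902.1 − 825.396 = 76.704
b = Sxy/Sxx = 76.704/29.2 = 2.626849
a = ȳ − b·x̄ = 22.308 − 2.626849·7.4 = 2.869315
ŷ(11) = a + b·11 = 2.869315 + 2.626849·11 = 31.764658

31.7647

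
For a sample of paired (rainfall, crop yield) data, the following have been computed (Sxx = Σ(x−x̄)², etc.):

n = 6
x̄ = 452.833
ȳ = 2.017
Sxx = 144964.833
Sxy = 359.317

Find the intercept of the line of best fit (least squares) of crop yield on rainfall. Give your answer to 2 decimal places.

b = Sxy/Sxx = 359.317/144964.833 = 0.002479
a = ȳ − b·x̄ = 2.017 − 0.002479·452.833 = 0.894586

0.89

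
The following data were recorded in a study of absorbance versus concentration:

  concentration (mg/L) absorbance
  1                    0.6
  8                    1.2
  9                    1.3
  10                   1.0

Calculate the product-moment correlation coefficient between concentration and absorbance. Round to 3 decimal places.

n = 4, Σx = 28, Σy = 4.1, Σxy = 31.9, Σx² = 246, Σy² = 4.49
Sxx = Σx² − (Σx)²/n = 246 − 196 = 50
Sxy = Σxy − (Σx)(Σy)/n = 31.9 − 28.7 = 3.2
Syy = Σy² − (Σy)²/n = 4.49 − 4.2025 = 0.2875
r = Sxy/√(Sxx·Syy) = 3.2/√(14.375) = 3.2/3.791438 = 0.844007

0.844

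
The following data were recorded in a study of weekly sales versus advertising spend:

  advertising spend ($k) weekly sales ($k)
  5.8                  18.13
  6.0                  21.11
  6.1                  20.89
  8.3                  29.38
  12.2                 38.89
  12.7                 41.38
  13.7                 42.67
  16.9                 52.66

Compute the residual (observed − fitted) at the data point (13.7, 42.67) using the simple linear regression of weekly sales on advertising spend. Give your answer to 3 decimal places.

n = 8, Σx = 81.7, Σy = 265.11, Σxy = 3077.614, Σx² = 959.17
Sxx = Σx² − (Σx)²/n = 959.17 − 834.36125 = 124.80875
Sxy = Σxy − (Σx)(Σy)/n = 3077.614 − 2707.435875 = 370.178125
b = Sxy/Sxx = 370.178125/124.80875 = 2.965963
a = ȳ − b·x̄ = 33.13875 − 2.965963·10.2125 = 2.848854
ŷ(13.7) = 2.848854 + 2.965963·13.7 = 43.482546
residual = y − ŷ = 42.67 − 43.482546 = -0.812546

-0.813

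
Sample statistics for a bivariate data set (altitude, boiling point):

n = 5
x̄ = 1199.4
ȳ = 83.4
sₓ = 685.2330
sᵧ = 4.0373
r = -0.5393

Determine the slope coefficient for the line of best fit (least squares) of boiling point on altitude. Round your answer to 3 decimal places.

-0.003

b = r · sᵧ/sₓ = -0.5393 · 4.0373/685.233 = -0.003177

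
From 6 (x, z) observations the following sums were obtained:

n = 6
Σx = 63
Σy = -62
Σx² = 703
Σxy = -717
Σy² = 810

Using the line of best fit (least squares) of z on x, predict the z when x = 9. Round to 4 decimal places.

-7.9478

Sxx = Σx² − (Σx)²/n = 703 − 661.5 = 41.5
Sxy = Σxy − (Σx)(Σy)/n = -717 − (-651) = -66
b = Sxy/Sxx = -66/41.5 = -1.590361
a = ȳ − b·x̄ = -10.333333 − (-1.590361)·10.5 = 6.365462
ŷ(9) = a + b·9 = 6.365462 + (-1.590361)·9 = -7.947791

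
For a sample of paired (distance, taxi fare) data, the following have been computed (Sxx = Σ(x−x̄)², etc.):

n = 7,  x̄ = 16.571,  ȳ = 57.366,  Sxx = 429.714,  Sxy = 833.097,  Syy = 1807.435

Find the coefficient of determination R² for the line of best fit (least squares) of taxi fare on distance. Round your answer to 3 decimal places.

R² = Sxy²/(Sxx·Syy) = (833.097)²/(429.714·1807.435) = 0.893612

0.894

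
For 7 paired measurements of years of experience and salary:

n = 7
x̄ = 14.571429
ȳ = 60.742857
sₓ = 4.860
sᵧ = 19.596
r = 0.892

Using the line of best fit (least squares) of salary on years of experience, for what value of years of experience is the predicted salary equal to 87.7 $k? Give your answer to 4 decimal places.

22.0665

b = r · sᵧ/sₓ = 0.892 · 19.596/4.86 = 3.596632
a = ȳ − b·x̄ = 60.742857 − 3.596632·14.571429 = 8.334788
Set a + b·x = 87.7: x = (87.7 − 8.334788) / 3.596632 = 22.066536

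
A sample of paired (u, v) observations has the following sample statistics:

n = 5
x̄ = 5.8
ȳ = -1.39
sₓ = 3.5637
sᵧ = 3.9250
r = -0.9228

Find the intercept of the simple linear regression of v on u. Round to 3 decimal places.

4.505

b = r · sᵧ/sₓ = -0.9228 · 3.925/3.5637 = -1.016357
a = ȳ − b·x̄ = -1.39 − (-1.016357)·5.8 = 4.504868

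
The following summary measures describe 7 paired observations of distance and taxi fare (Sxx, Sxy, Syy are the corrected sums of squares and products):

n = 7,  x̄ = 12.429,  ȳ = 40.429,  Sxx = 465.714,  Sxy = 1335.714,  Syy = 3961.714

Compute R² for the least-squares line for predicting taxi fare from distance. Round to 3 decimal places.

R² = Sxy²/(Sxx·Syy) = (1335.714)²/(465.714·3961.714) = 0.966996

0.967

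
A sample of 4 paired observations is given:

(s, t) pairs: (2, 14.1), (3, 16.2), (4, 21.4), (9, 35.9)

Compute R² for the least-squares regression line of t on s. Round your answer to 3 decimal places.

n = 4, Σx = 18, Σy = 87.6, Σxy = 485.5, Σx² = 110, Σy² = 2208.02
Sxx = Σx² − (Σx)²/n = 110 − 81 = 29
Sxy = Σxy − (Σx)(Σy)/n = 485.5 − 394.2 = 91.3
Syy = Σy² − (Σy)²/n = 2208.02 − 1918.44 = 289.58
R² = Sxy²/(Sxx·Syy) = (91.3)²/(29·289.58) = 0.992602

0.993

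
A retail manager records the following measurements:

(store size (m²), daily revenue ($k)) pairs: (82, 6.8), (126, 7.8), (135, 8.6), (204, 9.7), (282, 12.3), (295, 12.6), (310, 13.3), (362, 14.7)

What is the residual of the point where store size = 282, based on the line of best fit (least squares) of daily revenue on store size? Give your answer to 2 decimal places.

-0.04

n = 8, Σx = 1796, Σy = 85.8, Σxy = 21310.2, Σx² = 476134
Sxx = Σx² − (Σx)²/n = 476134 − 403202 = 72932
Sxy = Σxy − (Σx)(Σy)/n = 21310.2 − 19262.1 = 2048.1
b = Sxy/Sxx = 2048.1/72932 = 0.028082
a = ȳ − b·x̄ = 10.725 − 0.028082·224.5 = 4.420518
ŷ(282) = 4.420518 + 0.028082·282 = 12.339734
residual = y − ŷ = 12.3 − 12.339734 = -0.039734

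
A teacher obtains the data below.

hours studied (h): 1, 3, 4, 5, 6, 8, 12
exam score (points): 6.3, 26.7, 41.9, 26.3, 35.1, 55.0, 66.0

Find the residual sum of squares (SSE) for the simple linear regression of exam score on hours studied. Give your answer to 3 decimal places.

351.957

n = 7, Σx = 39, Σy = 257.3, Σxy = 1828.1, Σx² = 295, Σy² = 11812.89
Sxx = Σx² − (Σx)²/n = 295 − 217.285714 = 77.714286
Sxy = Σxy − (Σx)(Σy)/n = 1828.1 − 1433.528571 = 394.571429
Syy = Σy² − (Σy)²/n = 11812.89 − 9457.612857 = 2355.277143
b = Sxy/Sxx = 394.571429/77.714286 = 5.077206
SSE = Syy − b·Sxy = 2355.277143 − 5.077206·394.571429 = 351.956765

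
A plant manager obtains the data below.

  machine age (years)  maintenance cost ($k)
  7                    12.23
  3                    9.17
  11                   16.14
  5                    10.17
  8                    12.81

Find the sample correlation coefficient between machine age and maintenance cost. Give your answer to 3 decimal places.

n = 5, Σx = 34, Σy = 60.52, Σxy = 443.99, Σx² = 268, Σy² = 761.6864
Sxx = Σx² − (Σx)²/n = 268 − 231.2 = 36.8
Sxy = Σxy − (Σx)(Σy)/n = 443.99 − 411.536 = 32.454
Syy = Σy² − (Σy)²/n = 761.6864 − 732.53408 = 29.15232
r = Sxy/√(Sxx·Syy) = 32.454/√(1072.805376) = 32.454/32.753708 = 0.990850

0.991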